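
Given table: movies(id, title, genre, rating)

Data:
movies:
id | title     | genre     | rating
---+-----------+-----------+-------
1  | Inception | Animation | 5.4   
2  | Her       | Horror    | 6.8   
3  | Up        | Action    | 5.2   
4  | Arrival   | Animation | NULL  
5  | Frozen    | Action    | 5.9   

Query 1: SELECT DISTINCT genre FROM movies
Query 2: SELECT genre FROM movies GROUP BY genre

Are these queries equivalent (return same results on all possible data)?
Yes, equivalent

Both queries return: [('Action',), ('Animation',), ('Horror',)]

Reason: Both get unique genres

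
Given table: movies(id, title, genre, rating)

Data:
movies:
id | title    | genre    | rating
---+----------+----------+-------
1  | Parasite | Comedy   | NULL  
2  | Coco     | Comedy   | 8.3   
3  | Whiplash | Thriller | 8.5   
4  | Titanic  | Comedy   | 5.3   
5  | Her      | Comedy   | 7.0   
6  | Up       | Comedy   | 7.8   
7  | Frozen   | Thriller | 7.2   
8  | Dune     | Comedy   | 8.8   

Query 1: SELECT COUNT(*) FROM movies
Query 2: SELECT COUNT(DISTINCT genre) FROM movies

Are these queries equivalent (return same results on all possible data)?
No, not equivalent

Query 1 returns: [(8,)]
Query 2 returns: [(2,)]

Reason: COUNT(*) counts rows, COUNT(DISTINCT genre) counts unique genres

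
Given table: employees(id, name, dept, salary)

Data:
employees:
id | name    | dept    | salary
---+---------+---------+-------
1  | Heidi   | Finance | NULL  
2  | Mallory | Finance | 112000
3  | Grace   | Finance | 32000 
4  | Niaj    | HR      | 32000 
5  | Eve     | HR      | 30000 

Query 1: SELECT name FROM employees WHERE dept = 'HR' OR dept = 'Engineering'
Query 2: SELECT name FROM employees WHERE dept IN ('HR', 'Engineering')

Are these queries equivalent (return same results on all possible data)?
Yes, equivalent

Both queries return: [('Eve',), ('Niaj',)]

Reason: OR vs IN are equivalent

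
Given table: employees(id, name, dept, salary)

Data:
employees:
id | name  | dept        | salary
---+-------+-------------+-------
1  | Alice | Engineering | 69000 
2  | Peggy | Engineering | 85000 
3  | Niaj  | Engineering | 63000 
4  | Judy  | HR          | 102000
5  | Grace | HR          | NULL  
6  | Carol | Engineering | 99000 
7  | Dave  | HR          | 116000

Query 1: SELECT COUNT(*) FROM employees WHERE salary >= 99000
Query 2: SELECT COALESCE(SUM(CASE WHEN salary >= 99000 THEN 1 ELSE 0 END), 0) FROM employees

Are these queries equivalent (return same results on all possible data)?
Yes, equivalent

Both queries return: [(3,)]

Reason: COUNT with WHERE vs conditional SUM (COALESCE handles empty-table NULL)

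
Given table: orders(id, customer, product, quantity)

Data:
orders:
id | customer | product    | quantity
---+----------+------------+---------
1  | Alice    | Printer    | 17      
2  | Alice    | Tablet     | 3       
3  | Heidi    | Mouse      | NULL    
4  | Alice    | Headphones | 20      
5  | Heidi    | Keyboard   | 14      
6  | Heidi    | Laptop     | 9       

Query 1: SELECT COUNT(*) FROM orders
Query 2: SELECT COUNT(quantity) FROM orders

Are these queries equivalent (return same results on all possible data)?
No, not equivalent

Query 1 returns: [(6,)]
Query 2 returns: [(5,)]

Reason: COUNT(*) includes NULLs, COUNT(column) excludes them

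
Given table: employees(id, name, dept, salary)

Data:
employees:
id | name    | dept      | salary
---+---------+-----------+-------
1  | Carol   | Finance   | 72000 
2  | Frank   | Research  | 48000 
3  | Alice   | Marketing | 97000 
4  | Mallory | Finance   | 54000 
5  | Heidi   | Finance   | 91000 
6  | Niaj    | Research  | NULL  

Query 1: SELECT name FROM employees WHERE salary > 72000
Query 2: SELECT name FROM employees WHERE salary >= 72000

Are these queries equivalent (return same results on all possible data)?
No, not equivalent

Query 1 returns: [('Alice',), ('Heidi',)]
Query 2 returns: [('Carol',), ('Alice',), ('Heidi',)]

Reason: > vs >= gives different results when salary = 72000 exists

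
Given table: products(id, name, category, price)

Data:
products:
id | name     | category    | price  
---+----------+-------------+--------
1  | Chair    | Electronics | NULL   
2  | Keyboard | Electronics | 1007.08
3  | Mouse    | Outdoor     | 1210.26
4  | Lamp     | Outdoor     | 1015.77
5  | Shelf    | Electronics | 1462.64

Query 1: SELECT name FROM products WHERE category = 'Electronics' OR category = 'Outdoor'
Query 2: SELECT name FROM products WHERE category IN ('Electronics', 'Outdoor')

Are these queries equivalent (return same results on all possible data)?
Yes, equivalent

Both queries return: [('Chair',), ('Keyboard',), ('Lamp',), ('Mouse',), ('Shelf',)]

Reason: OR vs IN are equivalent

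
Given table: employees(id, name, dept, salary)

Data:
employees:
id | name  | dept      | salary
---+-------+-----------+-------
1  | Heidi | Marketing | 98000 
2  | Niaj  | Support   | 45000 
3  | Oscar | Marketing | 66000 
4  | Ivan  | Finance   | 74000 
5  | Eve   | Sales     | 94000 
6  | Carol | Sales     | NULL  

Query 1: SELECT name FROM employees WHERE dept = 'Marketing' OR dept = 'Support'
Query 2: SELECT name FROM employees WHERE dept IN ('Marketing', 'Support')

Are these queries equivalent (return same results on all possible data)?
Yes, equivalent

Both queries return: [('Heidi',), ('Niaj',), ('Oscar',)]

Reason: OR vs IN are equivalent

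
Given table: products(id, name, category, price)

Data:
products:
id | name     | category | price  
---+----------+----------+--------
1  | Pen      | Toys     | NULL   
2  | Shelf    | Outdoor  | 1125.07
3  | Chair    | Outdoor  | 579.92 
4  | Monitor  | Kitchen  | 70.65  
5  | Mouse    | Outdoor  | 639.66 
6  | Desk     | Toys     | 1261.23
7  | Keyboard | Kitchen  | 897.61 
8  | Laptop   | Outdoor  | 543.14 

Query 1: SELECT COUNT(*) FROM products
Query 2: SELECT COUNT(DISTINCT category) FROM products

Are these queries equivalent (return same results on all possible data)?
No, not equivalent

Query 1 returns: [(8,)]
Query 2 returns: [(3,)]

Reason: COUNT(*) counts rows, COUNT(DISTINCT category) counts unique categorys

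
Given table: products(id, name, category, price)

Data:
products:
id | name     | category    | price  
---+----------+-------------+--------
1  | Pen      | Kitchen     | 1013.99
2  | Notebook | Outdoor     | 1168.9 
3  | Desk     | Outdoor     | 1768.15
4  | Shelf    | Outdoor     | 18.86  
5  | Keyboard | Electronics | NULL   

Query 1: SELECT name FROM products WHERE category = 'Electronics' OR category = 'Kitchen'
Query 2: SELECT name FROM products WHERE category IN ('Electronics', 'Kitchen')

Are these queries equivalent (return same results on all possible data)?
Yes, equivalent

Both queries return: [('Keyboard',), ('Pen',)]

Reason: OR vs IN are equivalent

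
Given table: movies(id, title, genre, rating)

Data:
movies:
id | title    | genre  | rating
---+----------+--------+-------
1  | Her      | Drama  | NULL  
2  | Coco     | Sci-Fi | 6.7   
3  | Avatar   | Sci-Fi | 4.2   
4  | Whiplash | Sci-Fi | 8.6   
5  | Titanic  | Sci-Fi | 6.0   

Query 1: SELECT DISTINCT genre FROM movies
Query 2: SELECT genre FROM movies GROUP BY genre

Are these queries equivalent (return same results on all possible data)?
Yes, equivalent

Both queries return: [('Drama',), ('Sci-Fi',)]

Reason: Both get unique genres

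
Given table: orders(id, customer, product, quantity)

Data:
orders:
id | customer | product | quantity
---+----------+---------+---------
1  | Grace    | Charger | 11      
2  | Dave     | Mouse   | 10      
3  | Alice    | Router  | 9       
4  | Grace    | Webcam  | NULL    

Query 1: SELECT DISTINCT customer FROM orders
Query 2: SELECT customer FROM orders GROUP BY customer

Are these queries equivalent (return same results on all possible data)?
Yes, equivalent

Both queries return: [('Alice',), ('Dave',), ('Grace',)]

Reason: Both get unique customers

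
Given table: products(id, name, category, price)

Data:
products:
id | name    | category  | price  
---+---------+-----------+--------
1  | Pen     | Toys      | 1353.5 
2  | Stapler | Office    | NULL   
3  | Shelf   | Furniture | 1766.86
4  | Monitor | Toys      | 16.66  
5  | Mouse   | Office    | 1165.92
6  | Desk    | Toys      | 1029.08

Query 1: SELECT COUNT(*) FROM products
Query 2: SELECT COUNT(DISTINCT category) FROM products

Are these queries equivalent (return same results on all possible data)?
No, not equivalent

Query 1 returns: [(6,)]
Query 2 returns: [(3,)]

Reason: COUNT(*) counts rows, COUNT(DISTINCT category) counts unique categorys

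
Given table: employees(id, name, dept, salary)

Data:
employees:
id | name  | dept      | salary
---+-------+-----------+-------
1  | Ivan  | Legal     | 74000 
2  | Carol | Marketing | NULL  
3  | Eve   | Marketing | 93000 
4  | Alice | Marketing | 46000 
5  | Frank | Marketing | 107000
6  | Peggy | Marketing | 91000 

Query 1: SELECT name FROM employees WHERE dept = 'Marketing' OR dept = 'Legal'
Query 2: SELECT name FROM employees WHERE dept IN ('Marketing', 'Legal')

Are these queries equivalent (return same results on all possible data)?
Yes, equivalent

Both queries return: [('Alice',), ('Carol',), ('Eve',), ('Frank',), ('Ivan',), ('Peggy',)]

Reason: OR vs IN are equivalent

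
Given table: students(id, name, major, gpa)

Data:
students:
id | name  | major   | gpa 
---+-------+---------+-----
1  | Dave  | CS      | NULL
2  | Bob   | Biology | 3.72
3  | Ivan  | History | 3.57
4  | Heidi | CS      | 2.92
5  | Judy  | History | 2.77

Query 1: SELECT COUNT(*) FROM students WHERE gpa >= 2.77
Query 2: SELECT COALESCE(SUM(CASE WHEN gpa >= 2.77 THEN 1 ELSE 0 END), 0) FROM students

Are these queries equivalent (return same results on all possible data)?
Yes, equivalent

Both queries return: [(4,)]

Reason: COUNT with WHERE vs conditional SUM (COALESCE handles empty-table NULL)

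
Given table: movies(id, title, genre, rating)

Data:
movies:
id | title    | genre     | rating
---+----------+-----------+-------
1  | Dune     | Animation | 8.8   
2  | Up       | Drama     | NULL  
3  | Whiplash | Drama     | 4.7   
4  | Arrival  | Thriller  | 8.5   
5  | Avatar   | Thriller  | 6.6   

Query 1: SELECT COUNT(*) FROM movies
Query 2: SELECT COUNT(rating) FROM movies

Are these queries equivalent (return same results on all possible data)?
No, not equivalent

Query 1 returns: [(5,)]
Query 2 returns: [(4,)]

Reason: COUNT(*) includes NULLs, COUNT(column) excludes them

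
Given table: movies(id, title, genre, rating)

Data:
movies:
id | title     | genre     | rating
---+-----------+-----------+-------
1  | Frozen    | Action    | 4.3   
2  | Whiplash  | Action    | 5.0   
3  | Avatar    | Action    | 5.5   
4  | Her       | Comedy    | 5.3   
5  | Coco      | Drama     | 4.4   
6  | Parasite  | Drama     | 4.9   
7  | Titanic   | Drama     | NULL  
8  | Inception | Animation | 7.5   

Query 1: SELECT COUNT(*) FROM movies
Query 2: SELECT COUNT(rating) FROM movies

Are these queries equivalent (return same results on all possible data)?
No, not equivalent

Query 1 returns: [(8,)]
Query 2 returns: [(7,)]

Reason: COUNT(*) includes NULLs, COUNT(column) excludes them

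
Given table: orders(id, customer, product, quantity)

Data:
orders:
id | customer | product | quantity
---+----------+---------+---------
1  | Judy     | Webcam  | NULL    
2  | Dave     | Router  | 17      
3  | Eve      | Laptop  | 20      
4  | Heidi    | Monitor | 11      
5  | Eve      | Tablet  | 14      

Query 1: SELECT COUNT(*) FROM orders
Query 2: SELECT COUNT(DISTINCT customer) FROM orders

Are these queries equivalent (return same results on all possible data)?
No, not equivalent

Query 1 returns: [(5,)]
Query 2 returns: [(4,)]

Reason: COUNT(*) counts rows, COUNT(DISTINCT customer) counts unique customers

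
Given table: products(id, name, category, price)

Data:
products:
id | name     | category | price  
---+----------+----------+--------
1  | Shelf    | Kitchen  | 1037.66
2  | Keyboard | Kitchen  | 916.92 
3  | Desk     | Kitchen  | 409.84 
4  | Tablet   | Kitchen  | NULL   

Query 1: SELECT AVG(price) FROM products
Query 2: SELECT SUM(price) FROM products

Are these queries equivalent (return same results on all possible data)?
No, not equivalent

Query 1 returns: [(788.14,)]
Query 2 returns: [(2364.42,)]

Reason: AVG vs SUM give different aggregate values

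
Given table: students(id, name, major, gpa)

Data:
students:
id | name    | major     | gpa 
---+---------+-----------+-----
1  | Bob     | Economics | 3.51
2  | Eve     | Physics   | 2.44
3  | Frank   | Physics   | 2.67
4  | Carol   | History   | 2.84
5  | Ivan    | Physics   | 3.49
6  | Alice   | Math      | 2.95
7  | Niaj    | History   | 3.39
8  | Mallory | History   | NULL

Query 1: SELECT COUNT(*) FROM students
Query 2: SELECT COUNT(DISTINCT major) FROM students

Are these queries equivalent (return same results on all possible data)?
No, not equivalent

Query 1 returns: [(8,)]
Query 2 returns: [(4,)]

Reason: COUNT(*) counts rows, COUNT(DISTINCT major) counts unique majors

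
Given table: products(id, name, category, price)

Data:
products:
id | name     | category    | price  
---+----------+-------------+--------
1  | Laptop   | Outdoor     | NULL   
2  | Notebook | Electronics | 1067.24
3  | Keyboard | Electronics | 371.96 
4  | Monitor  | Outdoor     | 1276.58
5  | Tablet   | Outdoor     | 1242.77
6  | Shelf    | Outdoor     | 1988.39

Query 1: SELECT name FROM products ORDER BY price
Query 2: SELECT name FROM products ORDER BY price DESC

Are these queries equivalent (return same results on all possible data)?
No, not equivalent

Query 1 returns: [('Laptop',), ('Keyboard',), ('Notebook',), ('Tablet',), ('Monitor',), ('Shelf',)]
Query 2 returns: [('Shelf',), ('Monitor',), ('Tablet',), ('Notebook',), ('Keyboard',), ('Laptop',)]

Reason: ASC vs DESC gives opposite ordering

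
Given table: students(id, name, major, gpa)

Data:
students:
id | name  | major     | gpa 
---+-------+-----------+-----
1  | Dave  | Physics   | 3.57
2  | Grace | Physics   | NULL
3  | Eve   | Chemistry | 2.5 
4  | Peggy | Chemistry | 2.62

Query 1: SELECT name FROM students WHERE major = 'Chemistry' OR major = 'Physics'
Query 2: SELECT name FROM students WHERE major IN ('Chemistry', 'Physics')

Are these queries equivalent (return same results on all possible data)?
Yes, equivalent

Both queries return: [('Dave',), ('Eve',), ('Grace',), ('Peggy',)]

Reason: OR vs IN are equivalent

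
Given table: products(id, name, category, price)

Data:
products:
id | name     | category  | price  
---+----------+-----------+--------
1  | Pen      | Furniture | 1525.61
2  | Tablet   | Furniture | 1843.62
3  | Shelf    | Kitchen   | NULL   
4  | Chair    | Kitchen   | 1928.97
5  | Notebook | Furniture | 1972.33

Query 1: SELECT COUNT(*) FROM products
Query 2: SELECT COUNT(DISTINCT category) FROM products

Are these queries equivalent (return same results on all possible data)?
No, not equivalent

Query 1 returns: [(5,)]
Query 2 returns: [(2,)]

Reason: COUNT(*) counts rows, COUNT(DISTINCT category) counts unique categorys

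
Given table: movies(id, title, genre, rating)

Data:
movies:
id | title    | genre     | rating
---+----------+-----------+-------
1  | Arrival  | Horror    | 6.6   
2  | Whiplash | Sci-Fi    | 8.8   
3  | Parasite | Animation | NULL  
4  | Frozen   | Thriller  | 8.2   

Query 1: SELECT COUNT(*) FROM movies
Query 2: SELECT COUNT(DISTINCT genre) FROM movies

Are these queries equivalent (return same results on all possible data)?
No, not equivalent

Query 1 returns: [(4,)]
Query 2 returns: [(4,)]

Reason: COUNT(*) counts rows, COUNT(DISTINCT genre) counts unique genres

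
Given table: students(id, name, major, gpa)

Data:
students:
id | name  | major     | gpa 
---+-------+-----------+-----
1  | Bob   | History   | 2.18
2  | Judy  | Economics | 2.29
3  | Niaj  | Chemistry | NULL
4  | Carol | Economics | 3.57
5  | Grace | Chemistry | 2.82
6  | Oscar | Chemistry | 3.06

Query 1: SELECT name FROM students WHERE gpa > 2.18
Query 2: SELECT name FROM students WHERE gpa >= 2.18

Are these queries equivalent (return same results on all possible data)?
No, not equivalent

Query 1 returns: [('Judy',), ('Carol',), ('Grace',), ('Oscar',)]
Query 2 returns: [('Bob',), ('Judy',), ('Carol',), ('Grace',), ('Oscar',)]

Reason: > vs >= gives different results when gpa = 2.18 exists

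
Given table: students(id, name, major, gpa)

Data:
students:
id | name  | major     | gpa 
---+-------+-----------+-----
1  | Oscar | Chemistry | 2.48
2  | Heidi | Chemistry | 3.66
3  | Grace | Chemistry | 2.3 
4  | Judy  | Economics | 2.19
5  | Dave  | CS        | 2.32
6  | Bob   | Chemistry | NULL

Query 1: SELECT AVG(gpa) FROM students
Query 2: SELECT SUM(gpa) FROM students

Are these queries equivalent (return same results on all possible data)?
No, not equivalent

Query 1 returns: [(2.59,)]
Query 2 returns: [(12.95,)]

Reason: AVG vs SUM give different aggregate values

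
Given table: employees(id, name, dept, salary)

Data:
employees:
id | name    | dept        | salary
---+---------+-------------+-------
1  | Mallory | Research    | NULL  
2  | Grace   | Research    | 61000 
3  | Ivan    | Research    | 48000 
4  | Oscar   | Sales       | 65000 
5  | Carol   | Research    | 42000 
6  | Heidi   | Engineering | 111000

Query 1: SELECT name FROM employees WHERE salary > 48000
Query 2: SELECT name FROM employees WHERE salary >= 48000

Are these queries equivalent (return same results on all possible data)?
No, not equivalent

Query 1 returns: [('Grace',), ('Oscar',), ('Heidi',)]
Query 2 returns: [('Grace',), ('Ivan',), ('Oscar',), ('Heidi',)]

Reason: > vs >= gives different results when salary = 48000 exists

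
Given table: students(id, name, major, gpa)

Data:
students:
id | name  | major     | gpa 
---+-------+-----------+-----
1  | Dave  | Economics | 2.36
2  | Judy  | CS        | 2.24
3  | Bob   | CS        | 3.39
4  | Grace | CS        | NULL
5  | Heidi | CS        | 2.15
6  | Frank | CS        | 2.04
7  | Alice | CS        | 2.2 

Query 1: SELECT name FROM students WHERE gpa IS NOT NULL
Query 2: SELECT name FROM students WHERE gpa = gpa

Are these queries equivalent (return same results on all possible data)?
Yes, equivalent

Both queries return: [('Alice',), ('Bob',), ('Dave',), ('Frank',), ('Heidi',), ('Judy',)]

Reason: IS NOT NULL vs self-equality (both exclude NULLs)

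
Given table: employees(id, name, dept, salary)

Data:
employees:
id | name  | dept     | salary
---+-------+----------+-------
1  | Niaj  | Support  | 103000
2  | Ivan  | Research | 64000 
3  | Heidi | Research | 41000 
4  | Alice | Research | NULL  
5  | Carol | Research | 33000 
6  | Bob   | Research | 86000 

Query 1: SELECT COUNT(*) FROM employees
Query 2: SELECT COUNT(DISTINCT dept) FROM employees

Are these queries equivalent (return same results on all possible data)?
No, not equivalent

Query 1 returns: [(6,)]
Query 2 returns: [(2,)]

Reason: COUNT(*) counts rows, COUNT(DISTINCT dept) counts unique depts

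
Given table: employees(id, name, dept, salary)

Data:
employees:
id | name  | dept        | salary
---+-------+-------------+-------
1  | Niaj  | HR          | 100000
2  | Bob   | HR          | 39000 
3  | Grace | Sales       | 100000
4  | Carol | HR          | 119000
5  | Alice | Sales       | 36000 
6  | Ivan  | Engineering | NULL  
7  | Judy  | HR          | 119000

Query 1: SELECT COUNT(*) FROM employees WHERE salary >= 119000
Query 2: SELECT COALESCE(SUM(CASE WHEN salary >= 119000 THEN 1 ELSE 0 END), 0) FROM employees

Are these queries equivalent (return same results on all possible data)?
Yes, equivalent

Both queries return: [(2,)]

Reason: COUNT with WHERE vs conditional SUM (COALESCE handles empty-table NULL)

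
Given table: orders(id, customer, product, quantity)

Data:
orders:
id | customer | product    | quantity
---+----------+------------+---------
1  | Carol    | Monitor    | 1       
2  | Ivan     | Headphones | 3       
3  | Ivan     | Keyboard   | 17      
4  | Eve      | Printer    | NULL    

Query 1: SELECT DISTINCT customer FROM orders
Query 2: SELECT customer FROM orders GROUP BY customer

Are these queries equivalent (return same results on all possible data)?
Yes, equivalent

Both queries return: [('Carol',), ('Eve',), ('Ivan',)]

Reason: Both get unique customers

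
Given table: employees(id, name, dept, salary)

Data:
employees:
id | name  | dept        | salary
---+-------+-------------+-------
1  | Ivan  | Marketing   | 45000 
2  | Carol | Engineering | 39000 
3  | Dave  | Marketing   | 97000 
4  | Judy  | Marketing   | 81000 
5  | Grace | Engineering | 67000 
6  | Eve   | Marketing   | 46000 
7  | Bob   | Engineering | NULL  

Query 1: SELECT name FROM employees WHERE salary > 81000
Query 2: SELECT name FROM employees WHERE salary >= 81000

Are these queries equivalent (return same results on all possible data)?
No, not equivalent

Query 1 returns: [('Dave',)]
Query 2 returns: [('Dave',), ('Judy',)]

Reason: > vs >= gives different results when salary = 81000 exists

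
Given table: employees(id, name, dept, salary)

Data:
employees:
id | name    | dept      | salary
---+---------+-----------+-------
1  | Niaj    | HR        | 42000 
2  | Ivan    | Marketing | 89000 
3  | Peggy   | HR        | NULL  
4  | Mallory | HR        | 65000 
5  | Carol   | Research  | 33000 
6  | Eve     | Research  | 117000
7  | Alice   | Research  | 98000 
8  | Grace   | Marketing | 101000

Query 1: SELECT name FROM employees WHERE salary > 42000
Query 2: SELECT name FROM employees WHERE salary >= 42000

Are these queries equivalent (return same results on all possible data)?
No, not equivalent

Query 1 returns: [('Ivan',), ('Mallory',), ('Eve',), ('Alice',), ('Grace',)]
Query 2 returns: [('Niaj',), ('Ivan',), ('Mallory',), ('Eve',), ('Alice',), ('Grace',)]

Reason: > vs >= gives different results when salary = 42000 exists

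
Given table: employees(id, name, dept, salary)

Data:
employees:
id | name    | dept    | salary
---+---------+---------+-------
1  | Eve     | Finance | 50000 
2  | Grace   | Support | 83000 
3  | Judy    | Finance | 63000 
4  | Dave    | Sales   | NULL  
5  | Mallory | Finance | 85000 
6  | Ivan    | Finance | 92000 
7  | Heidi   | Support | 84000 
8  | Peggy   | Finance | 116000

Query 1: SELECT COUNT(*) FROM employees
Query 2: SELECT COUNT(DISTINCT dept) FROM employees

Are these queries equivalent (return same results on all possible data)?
No, not equivalent

Query 1 returns: [(8,)]
Query 2 returns: [(3,)]

Reason: COUNT(*) counts rows, COUNT(DISTINCT dept) counts unique depts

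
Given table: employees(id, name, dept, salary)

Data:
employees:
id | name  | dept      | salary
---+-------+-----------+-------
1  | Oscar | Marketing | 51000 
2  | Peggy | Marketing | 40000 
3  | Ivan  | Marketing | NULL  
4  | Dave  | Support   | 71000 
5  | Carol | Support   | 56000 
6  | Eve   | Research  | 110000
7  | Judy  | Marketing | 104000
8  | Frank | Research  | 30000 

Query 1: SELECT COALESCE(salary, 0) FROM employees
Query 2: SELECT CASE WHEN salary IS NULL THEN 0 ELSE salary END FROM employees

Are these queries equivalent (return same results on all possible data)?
Yes, equivalent

Both queries return: [(0,), (30000,), (40000,), (51000,), (56000,), (71000,), (104000,), (110000,)]

Reason: COALESCE vs CASE for NULL handling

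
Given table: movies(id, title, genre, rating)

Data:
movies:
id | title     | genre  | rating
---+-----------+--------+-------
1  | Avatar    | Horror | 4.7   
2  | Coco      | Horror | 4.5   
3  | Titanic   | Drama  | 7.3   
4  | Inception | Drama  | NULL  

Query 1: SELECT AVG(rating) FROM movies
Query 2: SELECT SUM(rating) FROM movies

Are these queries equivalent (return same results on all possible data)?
No, not equivalent

Query 1 returns: [(5.5,)]
Query 2 returns: [(16.5,)]

Reason: AVG vs SUM give different aggregate values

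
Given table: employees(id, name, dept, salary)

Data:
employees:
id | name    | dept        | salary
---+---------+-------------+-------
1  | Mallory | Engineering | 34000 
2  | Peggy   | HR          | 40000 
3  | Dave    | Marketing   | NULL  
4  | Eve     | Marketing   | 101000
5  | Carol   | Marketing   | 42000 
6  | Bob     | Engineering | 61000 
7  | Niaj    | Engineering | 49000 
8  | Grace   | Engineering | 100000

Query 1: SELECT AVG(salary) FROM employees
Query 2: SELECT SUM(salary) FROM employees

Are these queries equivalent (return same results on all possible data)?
No, not equivalent

Query 1 returns: [(61000.0,)]
Query 2 returns: [(427000,)]

Reason: AVG vs SUM give different aggregate values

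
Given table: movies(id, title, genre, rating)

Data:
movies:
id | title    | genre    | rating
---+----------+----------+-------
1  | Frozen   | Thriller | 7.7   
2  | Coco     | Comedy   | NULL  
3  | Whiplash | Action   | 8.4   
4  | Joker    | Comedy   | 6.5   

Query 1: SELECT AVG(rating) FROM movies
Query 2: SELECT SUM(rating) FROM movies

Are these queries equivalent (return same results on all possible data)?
No, not equivalent

Query 1 returns: [(7.533333333333334,)]
Query 2 returns: [(22.6,)]

Reason: AVG vs SUM give different aggregate values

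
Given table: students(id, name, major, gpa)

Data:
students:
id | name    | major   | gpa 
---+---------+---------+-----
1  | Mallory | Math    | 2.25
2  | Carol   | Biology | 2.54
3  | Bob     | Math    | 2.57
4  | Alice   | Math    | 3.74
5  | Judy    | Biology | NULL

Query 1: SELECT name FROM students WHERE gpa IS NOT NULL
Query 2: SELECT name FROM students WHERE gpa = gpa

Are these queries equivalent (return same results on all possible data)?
Yes, equivalent

Both queries return: [('Alice',), ('Bob',), ('Carol',), ('Mallory',)]

Reason: IS NOT NULL vs self-equality (both exclude NULLs)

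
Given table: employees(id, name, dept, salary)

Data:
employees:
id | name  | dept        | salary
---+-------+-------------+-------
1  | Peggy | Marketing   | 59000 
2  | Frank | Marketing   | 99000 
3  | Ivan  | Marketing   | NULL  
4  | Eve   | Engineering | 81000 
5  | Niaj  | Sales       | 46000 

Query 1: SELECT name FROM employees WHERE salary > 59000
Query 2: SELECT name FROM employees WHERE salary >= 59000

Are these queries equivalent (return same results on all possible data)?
No, not equivalent

Query 1 returns: [('Frank',), ('Eve',)]
Query 2 returns: [('Peggy',), ('Frank',), ('Eve',)]

Reason: > vs >= gives different results when salary = 59000 exists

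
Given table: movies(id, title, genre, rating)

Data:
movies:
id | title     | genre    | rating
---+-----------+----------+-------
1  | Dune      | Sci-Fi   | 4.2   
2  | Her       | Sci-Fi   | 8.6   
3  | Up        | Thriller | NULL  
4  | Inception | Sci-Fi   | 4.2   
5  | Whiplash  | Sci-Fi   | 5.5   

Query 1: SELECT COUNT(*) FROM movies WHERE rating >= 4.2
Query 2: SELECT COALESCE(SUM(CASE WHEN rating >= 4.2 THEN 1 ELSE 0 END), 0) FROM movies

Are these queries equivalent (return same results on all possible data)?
Yes, equivalent

Both queries return: [(4,)]

Reason: COUNT with WHERE vs conditional SUM (COALESCE handles empty-table NULL)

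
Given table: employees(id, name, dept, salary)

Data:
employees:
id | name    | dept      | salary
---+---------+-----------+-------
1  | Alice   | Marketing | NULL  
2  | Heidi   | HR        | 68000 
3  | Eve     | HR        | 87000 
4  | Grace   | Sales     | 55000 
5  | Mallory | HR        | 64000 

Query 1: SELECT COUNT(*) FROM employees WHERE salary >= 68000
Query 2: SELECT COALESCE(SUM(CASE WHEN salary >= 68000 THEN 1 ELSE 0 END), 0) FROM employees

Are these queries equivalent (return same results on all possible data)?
Yes, equivalent

Both queries return: [(2,)]

Reason: COUNT with WHERE vs conditional SUM (COALESCE handles empty-table NULL)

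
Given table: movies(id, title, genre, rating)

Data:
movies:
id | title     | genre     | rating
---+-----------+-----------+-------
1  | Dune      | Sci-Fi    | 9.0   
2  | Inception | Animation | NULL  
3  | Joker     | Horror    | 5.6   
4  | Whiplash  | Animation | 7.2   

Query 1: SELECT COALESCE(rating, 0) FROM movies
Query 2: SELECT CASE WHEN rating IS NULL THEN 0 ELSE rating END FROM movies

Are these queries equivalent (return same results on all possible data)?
Yes, equivalent

Both queries return: [(0,), (5.6,), (7.2,), (9.0,)]

Reason: COALESCE vs CASE for NULL handling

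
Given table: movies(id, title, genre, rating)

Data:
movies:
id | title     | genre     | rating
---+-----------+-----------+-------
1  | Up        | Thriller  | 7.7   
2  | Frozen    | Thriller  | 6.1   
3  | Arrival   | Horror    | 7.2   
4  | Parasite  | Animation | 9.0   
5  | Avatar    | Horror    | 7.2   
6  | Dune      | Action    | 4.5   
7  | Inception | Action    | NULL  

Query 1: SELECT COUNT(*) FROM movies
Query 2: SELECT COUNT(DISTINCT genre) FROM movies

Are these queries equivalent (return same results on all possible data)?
No, not equivalent

Query 1 returns: [(7,)]
Query 2 returns: [(4,)]

Reason: COUNT(*) counts rows, COUNT(DISTINCT genre) counts unique genres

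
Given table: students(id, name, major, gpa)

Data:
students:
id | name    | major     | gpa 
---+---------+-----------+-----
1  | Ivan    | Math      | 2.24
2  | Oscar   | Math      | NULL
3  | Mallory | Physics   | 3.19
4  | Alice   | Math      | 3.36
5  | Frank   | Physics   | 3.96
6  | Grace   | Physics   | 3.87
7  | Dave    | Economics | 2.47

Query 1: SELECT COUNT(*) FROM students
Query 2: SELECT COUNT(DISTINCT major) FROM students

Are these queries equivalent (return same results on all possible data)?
No, not equivalent

Query 1 returns: [(7,)]
Query 2 returns: [(3,)]

Reason: COUNT(*) counts rows, COUNT(DISTINCT major) counts unique majors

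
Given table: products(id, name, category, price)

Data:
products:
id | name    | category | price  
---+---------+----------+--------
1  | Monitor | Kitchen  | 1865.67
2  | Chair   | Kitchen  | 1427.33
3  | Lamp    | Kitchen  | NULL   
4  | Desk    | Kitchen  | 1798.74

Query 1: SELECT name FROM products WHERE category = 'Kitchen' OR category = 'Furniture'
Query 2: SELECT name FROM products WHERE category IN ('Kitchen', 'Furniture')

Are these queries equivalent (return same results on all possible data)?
Yes, equivalent

Both queries return: [('Chair',), ('Desk',), ('Lamp',), ('Monitor',)]

Reason: OR vs IN are equivalent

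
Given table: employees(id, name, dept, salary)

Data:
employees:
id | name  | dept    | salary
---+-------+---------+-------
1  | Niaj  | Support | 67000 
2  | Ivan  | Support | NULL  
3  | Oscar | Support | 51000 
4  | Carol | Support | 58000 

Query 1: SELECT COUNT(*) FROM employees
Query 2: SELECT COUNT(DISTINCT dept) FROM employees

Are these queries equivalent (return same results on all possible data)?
No, not equivalent

Query 1 returns: [(4,)]
Query 2 returns: [(1,)]

Reason: COUNT(*) counts rows, COUNT(DISTINCT dept) counts unique depts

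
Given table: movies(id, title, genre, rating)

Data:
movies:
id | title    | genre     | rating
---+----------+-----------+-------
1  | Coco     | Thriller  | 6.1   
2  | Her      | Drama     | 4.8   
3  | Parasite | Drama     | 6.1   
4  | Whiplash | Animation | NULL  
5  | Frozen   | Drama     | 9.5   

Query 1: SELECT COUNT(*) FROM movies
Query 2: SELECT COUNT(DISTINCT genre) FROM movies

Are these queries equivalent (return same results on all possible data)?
No, not equivalent

Query 1 returns: [(5,)]
Query 2 returns: [(3,)]

Reason: COUNT(*) counts rows, COUNT(DISTINCT genre) counts unique genres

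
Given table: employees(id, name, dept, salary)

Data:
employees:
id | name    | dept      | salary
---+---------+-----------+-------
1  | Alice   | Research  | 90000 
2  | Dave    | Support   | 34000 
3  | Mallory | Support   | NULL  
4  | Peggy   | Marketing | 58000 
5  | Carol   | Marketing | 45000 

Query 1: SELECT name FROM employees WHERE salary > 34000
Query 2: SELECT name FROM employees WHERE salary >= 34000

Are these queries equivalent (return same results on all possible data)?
No, not equivalent

Query 1 returns: [('Alice',), ('Peggy',), ('Carol',)]
Query 2 returns: [('Alice',), ('Dave',), ('Peggy',), ('Carol',)]

Reason: > vs >= gives different results when salary = 34000 exists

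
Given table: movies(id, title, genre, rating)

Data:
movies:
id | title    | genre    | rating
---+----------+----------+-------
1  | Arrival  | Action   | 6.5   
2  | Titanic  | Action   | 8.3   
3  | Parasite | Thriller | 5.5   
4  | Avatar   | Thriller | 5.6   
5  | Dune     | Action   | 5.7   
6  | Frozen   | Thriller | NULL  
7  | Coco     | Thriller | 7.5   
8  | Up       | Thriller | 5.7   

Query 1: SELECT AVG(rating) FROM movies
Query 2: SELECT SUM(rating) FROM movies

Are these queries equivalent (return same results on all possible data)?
No, not equivalent

Query 1 returns: [(6.3999999999999995,)]
Query 2 returns: [(44.8,)]

Reason: AVG vs SUM give different aggregate values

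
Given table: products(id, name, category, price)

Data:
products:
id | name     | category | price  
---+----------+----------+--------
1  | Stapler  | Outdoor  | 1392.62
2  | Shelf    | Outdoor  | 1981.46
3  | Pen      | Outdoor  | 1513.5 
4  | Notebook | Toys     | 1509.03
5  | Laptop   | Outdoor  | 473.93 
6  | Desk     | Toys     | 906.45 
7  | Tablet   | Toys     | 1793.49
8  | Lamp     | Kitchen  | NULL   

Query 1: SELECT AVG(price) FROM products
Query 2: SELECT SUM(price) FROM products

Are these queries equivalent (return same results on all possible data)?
No, not equivalent

Query 1 returns: [(1367.2114285714285,)]
Query 2 returns: [(9570.48,)]

Reason: AVG vs SUM give different aggregate values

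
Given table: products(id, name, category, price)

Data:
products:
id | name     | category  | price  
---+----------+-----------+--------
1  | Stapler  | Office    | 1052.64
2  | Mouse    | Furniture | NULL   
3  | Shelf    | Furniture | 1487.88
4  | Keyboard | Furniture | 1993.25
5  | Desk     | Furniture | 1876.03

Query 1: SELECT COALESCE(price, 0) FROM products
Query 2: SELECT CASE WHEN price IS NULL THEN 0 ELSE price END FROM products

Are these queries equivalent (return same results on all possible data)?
Yes, equivalent

Both queries return: [(0,), (1052.64,), (1487.88,), (1876.03,), (1993.25,)]

Reason: COALESCE vs CASE for NULL handling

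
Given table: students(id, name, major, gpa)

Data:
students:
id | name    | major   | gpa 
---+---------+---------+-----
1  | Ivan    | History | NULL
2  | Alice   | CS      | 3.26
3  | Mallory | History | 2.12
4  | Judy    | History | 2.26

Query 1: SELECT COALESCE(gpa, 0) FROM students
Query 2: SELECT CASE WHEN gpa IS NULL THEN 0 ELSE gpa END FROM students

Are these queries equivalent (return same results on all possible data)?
Yes, equivalent

Both queries return: [(0,), (2.12,), (2.26,), (3.26,)]

Reason: COALESCE vs CASE for NULL handling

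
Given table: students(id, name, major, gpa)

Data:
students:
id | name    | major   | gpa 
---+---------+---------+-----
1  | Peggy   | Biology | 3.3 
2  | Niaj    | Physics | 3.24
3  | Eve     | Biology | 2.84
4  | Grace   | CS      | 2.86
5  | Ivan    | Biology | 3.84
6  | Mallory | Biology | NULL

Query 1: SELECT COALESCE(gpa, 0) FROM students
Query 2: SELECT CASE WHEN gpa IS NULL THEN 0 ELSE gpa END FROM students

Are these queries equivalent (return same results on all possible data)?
Yes, equivalent

Both queries return: [(0,), (2.84,), (2.86,), (3.24,), (3.3,), (3.84,)]

Reason: COALESCE vs CASE for NULL handling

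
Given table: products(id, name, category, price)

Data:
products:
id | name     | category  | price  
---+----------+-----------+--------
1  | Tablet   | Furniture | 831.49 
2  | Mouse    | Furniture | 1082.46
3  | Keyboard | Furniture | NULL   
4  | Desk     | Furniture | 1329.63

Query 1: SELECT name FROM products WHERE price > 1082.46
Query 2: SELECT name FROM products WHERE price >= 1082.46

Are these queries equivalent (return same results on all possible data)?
No, not equivalent

Query 1 returns: [('Desk',)]
Query 2 returns: [('Mouse',), ('Desk',)]

Reason: > vs >= gives different results when price = 1082.46 exists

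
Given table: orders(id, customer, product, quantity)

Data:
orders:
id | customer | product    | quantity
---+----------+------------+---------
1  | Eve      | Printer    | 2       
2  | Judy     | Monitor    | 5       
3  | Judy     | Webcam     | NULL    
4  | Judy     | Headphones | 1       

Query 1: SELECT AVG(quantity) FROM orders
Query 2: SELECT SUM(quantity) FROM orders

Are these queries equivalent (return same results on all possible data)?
No, not equivalent

Query 1 returns: [(2.6666666666666665,)]
Query 2 returns: [(8,)]

Reason: AVG vs SUM give different aggregate values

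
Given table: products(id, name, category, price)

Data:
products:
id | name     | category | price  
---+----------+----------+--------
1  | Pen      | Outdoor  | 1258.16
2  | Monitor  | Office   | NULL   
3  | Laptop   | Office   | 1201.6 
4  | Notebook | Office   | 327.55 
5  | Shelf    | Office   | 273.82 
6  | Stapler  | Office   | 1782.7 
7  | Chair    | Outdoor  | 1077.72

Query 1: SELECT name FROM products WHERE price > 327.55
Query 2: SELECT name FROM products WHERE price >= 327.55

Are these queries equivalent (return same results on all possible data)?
No, not equivalent

Query 1 returns: [('Pen',), ('Laptop',), ('Stapler',), ('Chair',)]
Query 2 returns: [('Pen',), ('Laptop',), ('Notebook',), ('Stapler',), ('Chair',)]

Reason: > vs >= gives different results when price = 327.55 exists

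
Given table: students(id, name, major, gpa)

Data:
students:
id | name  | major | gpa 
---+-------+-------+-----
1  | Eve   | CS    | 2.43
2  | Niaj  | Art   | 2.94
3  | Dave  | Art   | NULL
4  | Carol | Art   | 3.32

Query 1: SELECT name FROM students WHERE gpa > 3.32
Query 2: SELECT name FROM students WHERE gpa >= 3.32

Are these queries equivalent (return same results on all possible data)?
No, not equivalent

Query 1 returns: []
Query 2 returns: [('Carol',)]

Reason: > vs >= gives different results when gpa = 3.32 exists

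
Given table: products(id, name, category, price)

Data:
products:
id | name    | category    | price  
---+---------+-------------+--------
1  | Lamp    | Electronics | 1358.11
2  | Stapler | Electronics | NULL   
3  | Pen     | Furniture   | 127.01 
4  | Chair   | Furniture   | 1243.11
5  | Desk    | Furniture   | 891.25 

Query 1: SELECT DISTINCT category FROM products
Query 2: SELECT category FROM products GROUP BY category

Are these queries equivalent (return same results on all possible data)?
Yes, equivalent

Both queries return: [('Electronics',), ('Furniture',)]

Reason: Both get unique categorys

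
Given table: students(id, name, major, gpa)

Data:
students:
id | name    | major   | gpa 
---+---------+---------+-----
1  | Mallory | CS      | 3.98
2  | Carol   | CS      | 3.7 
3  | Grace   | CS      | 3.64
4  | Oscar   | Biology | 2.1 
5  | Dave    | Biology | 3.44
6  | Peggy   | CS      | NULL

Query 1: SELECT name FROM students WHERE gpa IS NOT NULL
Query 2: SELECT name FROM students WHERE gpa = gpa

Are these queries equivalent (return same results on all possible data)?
Yes, equivalent

Both queries return: [('Carol',), ('Dave',), ('Grace',), ('Mallory',), ('Oscar',)]

Reason: IS NOT NULL vs self-equality (both exclude NULLs)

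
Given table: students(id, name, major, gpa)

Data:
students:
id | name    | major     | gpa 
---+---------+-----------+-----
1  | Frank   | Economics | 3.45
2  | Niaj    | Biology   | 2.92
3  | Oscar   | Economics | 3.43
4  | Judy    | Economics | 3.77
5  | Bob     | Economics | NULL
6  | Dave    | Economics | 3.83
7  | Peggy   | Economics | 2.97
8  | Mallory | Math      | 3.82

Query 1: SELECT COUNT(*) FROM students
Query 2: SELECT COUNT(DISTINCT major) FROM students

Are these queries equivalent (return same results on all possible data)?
No, not equivalent

Query 1 returns: [(8,)]
Query 2 returns: [(3,)]

Reason: COUNT(*) counts rows, COUNT(DISTINCT major) counts unique majors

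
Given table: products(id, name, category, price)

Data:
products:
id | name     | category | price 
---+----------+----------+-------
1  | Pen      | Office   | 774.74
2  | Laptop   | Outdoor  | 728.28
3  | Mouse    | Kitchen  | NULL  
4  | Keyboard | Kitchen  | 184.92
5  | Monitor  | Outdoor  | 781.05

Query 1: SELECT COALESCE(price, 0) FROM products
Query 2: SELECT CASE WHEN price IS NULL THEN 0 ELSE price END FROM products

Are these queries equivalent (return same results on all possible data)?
Yes, equivalent

Both queries return: [(0,), (184.92,), (728.28,), (774.74,), (781.05,)]

Reason: COALESCE vs CASE for NULL handling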